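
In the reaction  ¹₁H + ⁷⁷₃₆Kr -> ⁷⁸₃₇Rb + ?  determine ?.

Conserve mass number: 1 + 77 = 78 + A, so A = 0.
Conserve atomic number: 1 + 36 = 37 + Z, so Z = 0.
A = 0 and Z = 0 is ⁰₀γ — a gamma ray.

gamma ray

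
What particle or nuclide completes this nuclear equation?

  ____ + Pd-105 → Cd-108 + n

Conserve mass number: A + 105 = 108 + 1, so A = 4.
Conserve atomic number: Z + 46 = 48 + 0, so Z = 2.
A = 4 and Z = 2 is He-4 — an alpha particle.

alpha particle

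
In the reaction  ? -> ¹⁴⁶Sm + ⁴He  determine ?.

Gd-150

Conserve mass number: A = 146 + 4, so A = 150.
Conserve atomic number: Z = 62 + 2, so Z = 64.
Z = 64 is gadolinium, so the species is ¹⁵⁰Gd.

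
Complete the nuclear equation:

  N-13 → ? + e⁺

Conserve mass number: 13 = A + 0, so A = 13.
Conserve atomic number: 7 = Z + 1, so Z = 6.
Z = 6 is carbon, so the species is C-13.

C-13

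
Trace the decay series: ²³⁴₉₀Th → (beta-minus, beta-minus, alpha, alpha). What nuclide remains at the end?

Start: (A, Z) = (234, 90).
After β⁻: (234, 91).
After β⁻: (234, 92).
After α: (230, 90).
After α: (226, 88).
Z = 88 is radium.

Ra-226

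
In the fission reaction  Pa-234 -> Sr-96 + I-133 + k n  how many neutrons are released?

5

Conserve mass number: 234 = 96 + 133 + k, so k = 234 − 229 = 5.
Check atomic number: 91 = 38 + 53 + 0 = 91. ✓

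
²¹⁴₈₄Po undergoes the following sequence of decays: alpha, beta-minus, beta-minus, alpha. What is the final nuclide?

Start: (A, Z) = (214, 84).
After α: (210, 82).
After β⁻: (210, 83).
After β⁻: (210, 84).
After α: (206, 82).
Z = 82 is lead.

Pb-206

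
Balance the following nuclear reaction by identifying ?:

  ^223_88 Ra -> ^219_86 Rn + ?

Conserve mass number: 223 = 219 + A, so A = 4.
Conserve atomic number: 88 = 86 + Z, so Z = 2.
A = 4 and Z = 2 is ^4_2 He — an alpha particle.

alpha particle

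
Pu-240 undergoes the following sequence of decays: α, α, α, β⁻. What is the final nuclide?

Start: (A, Z) = (240, 94).
After α: (236, 92).
After α: (232, 90).
After α: (228, 88).
After β⁻: (228, 89).
Z = 89 is actinium.

Ac-228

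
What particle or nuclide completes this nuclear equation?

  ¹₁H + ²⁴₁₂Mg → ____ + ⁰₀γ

Al-25

Conserve mass number: 1 + 24 = A + 0, so A = 25.
Conserve atomic number: 1 + 12 = Z + 0, so Z = 13.
Z = 13 is aluminium, so the species is ²⁵₁₃Al.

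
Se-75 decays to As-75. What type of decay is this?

ΔA = 75 − 75 = 0; ΔZ = 33 − 34 = -1.
A is unchanged and Z drops by 1 — a proton has become a neutron (β⁺ emission or electron capture).

beta-plus decay or electron capture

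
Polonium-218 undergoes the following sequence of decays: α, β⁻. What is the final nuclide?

Start: (A, Z) = (218, 84).
After α: (214, 82).
After β⁻: (214, 83).
Z = 83 is bismuth.

Bi-214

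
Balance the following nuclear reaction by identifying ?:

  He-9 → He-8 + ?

neutron

Conserve mass number: 9 = 8 + A, so A = 1.
Conserve atomic number: 2 = 2 + Z, so Z = 0.
A = 1 and Z = 0 is n — a neutron.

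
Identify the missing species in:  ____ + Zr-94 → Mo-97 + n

Conserve mass number: A + 94 = 97 + 1, so A = 4.
Conserve atomic number: Z + 40 = 42 + 0, so Z = 2.
A = 4 and Z = 2 is He-4 — an alpha particle.

alpha particle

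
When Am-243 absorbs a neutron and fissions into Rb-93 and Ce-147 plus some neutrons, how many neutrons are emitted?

4

Conserve mass number: 244 = 93 + 147 + k, so k = 244 − 240 = 4.
Check atomic number: 95 = 37 + 58 + 0 = 95. ✓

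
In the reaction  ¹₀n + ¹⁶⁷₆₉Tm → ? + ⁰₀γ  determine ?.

Tm-168

Conserve mass number: 1 + 167 = A + 0, so A = 168.
Conserve atomic number: 0 + 69 = Z + 0, so Z = 69.
Z = 69 is thulium, so the species is ¹⁶⁸₆₉Tm.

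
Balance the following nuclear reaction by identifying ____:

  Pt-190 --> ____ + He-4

Os-186

Conserve mass number: 190 = A + 4, so A = 186.
Conserve atomic number: 78 = Z + 2, so Z = 76.
Z = 76 is osmium, so the species is Os-186.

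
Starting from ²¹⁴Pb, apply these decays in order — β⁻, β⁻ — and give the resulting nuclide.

Start: (A, Z) = (214, 82).
After β⁻: (214, 83).
After β⁻: (214, 84).
Z = 84 is polonium.

Po-214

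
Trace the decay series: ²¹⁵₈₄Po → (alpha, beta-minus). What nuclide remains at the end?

Start: (A, Z) = (215, 84).
After α: (211, 82).
After β⁻: (211, 83).
Z = 83 is bismuth.

Bi-211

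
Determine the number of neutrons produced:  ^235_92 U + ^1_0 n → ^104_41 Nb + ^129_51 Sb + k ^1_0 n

3

Conserve mass number: 236 = 104 + 129 + k, so k = 236 − 233 = 3.
Check atomic number: 92 = 41 + 51 + 0 = 92. ✓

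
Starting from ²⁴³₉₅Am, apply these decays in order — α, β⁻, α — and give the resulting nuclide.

U-235

Start: (A, Z) = (243, 95).
After α: (239, 93).
After β⁻: (239, 94).
After α: (235, 92).
Z = 92 is uranium.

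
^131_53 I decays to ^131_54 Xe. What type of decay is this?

ΔA = 131 − 131 = 0; ΔZ = 54 − 53 = +1.
A is unchanged and Z rises by 1 — a neutron has become a proton (β⁻ decay).

beta-minus decay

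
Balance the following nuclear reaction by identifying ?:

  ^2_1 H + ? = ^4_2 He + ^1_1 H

Conserve mass number: 2 + A = 4 + 1, so A = 3.
Conserve atomic number: 1 + Z = 2 + 1, so Z = 2.
Z = 2 is helium, so the species is ^3_2 He.

He-3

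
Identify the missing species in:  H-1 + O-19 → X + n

F-19

Conserve mass number: 1 + 19 = A + 1, so A = 19.
Conserve atomic number: 1 + 8 = Z + 0, so Z = 9.
Z = 9 is fluorine, so the species is F-19.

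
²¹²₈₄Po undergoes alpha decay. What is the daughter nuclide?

Pb-208

Alpha decay: mass number changes by -4, atomic number by -2.
A: 212 − 4 = 208; Z: 84 − 2 = 82.
Z = 82 is lead, so the daughter is ²⁰⁸₈₂Pb.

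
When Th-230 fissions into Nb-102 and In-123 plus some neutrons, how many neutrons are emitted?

5

Conserve mass number: 230 = 102 + 123 + k, so k = 230 − 225 = 5.
Check atomic number: 90 = 41 + 49 + 0 = 90. ✓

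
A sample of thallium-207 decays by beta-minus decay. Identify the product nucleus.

Pb-207

Beta-minus decay: mass number changes by +0, atomic number by +1.
A: 207 = 207; Z: 81 + 1 = 82.
Z = 82 is lead, so the daughter is lead-207.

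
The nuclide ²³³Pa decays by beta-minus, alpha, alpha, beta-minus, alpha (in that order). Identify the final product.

Start: (A, Z) = (233, 91).
After β⁻: (233, 92).
After α: (229, 90).
After α: (225, 88).
After β⁻: (225, 89).
After α: (221, 87).
Z = 87 is francium.

Fr-221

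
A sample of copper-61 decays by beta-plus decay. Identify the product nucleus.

Ni-61

Beta-plus decay: mass number changes by +0, atomic number by -1.
A: 61 = 61; Z: 29 − 1 = 28.
Z = 28 is nickel, so the daughter is nickel-61.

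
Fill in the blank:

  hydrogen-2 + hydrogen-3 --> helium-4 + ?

Conserve mass number: 2 + 3 = 4 + A, so A = 1.
Conserve atomic number: 1 + 1 = 2 + Z, so Z = 0.
A = 1 and Z = 0 is neutron — a neutron.

neutron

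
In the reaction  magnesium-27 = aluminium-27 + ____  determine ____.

beta-minus particle

Conserve mass number: 27 = 27 + A, so A = 0.
Conserve atomic number: 12 = 13 + Z, so Z = -1.
A = 0 and Z = -1 is e⁻ — a beta-minus particle.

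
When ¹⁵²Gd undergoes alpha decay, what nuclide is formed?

Sm-148

Alpha decay: mass number changes by -4, atomic number by -2.
A: 152 − 4 = 148; Z: 64 − 2 = 62.
Z = 62 is samarium, so the daughter is ¹⁴⁸Sm.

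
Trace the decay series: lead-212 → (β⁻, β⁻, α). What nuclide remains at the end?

Start: (A, Z) = (212, 82).
After β⁻: (212, 83).
After β⁻: (212, 84).
After α: (208, 82).
Z = 82 is lead.

Pb-208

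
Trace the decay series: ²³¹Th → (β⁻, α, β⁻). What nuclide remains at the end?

Start: (A, Z) = (231, 90).
After β⁻: (231, 91).
After α: (227, 89).
After β⁻: (227, 90).
Z = 90 is thorium.

Th-227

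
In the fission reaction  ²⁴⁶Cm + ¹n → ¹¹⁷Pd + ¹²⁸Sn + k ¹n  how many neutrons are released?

2

Conserve mass number: 247 = 117 + 128 + k, so k = 247 − 245 = 2.
Check atomic number: 96 = 46 + 50 + 0 = 96. ✓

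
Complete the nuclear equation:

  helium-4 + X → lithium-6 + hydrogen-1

Conserve mass number: 4 + A = 6 + 1, so A = 3.
Conserve atomic number: 2 + Z = 3 + 1, so Z = 2.
Z = 2 is helium, so the species is helium-3.

He-3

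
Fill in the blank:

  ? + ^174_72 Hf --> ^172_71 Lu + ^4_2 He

Conserve mass number: A + 174 = 172 + 4, so A = 2.
Conserve atomic number: Z + 72 = 71 + 2, so Z = 1.
A = 2 and Z = 1 is ^2_1 H — a deuteron.

deuteron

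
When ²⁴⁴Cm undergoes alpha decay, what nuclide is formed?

Alpha decay: mass number changes by -4, atomic number by -2.
A: 244 − 4 = 240; Z: 96 − 2 = 94.
Z = 94 is plutonium, so the daughter is ²⁴⁰Pu.

Pu-240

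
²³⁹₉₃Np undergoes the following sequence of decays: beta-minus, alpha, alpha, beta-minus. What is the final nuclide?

Pa-231

Start: (A, Z) = (239, 93).
After β⁻: (239, 94).
After α: (235, 92).
After α: (231, 90).
After β⁻: (231, 91).
Z = 91 is protactinium.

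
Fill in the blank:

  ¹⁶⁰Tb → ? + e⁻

Conserve mass number: 160 = A + 0, so A = 160.
Conserve atomic number: 65 = Z − 1, so Z = 66.
Z = 66 is dysprosium, so the species is ¹⁶⁰Dy.

Dy-160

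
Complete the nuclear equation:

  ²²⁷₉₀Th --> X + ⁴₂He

Conserve mass number: 227 = A + 4, so A = 223.
Conserve atomic number: 90 = Z + 2, so Z = 88.
Z = 88 is radium, so the species is ²²³₈₈Ra.

Ra-223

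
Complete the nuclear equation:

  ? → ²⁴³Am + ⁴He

Conserve mass number: A = 243 + 4, so A = 247.
Conserve atomic number: Z = 95 + 2, so Z = 97.
Z = 97 is berkelium, so the species is ²⁴⁷Bk.

Bk-247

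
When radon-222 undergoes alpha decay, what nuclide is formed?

Po-218

Alpha decay: mass number changes by -4, atomic number by -2.
A: 222 − 4 = 218; Z: 86 − 2 = 84.
Z = 84 is polonium, so the daughter is polonium-218.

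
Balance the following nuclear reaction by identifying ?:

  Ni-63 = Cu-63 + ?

Conserve mass number: 63 = 63 + A, so A = 0.
Conserve atomic number: 28 = 29 + Z, so Z = -1.
A = 0 and Z = -1 is e⁻ — a beta-minus particle.

beta-minus particle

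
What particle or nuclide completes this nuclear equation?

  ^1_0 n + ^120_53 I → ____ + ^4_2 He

Conserve mass number: 1 + 120 = A + 4, so A = 117.
Conserve atomic number: 0 + 53 = Z + 2, so Z = 51.
Z = 51 is antimony, so the species is ^117_51 Sb.

Sb-117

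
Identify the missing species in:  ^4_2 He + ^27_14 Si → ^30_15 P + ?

Conserve mass number: 4 + 27 = 30 + A, so A = 1.
Conserve atomic number: 2 + 14 = 15 + Z, so Z = 1.
A = 1 and Z = 1 is ^1_1 H — a proton.

proton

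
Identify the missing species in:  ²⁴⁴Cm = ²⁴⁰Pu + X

Conserve mass number: 244 = 240 + A, so A = 4.
Conserve atomic number: 96 = 94 + Z, so Z = 2.
A = 4 and Z = 2 is ⁴He — an alpha particle.

alpha particle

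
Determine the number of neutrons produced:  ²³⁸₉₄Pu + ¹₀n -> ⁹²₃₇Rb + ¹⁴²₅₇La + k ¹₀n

Conserve mass number: 239 = 92 + 142 + k, so k = 239 − 234 = 5.
Check atomic number: 94 = 37 + 57 + 0 = 94. ✓

5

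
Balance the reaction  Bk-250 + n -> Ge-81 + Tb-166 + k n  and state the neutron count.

4

Conserve mass number: 251 = 81 + 166 + k, so k = 251 − 247 = 4.
Check atomic number: 97 = 32 + 65 + 0 = 97. ✓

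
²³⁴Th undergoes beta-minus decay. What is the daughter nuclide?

Beta-minus decay: mass number changes by +0, atomic number by +1.
A: 234 = 234; Z: 90 + 1 = 91.
Z = 91 is protactinium, so the daughter is ²³⁴Pa.

Pa-234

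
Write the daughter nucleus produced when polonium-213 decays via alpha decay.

Pb-209

Alpha decay: mass number changes by -4, atomic number by -2.
A: 213 − 4 = 209; Z: 84 − 2 = 82.
Z = 82 is lead, so the daughter is lead-209.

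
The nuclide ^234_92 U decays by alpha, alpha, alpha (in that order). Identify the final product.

Start: (A, Z) = (234, 92).
After α: (230, 90).
After α: (226, 88).
After α: (222, 86).
Z = 86 is radon.

Rn-222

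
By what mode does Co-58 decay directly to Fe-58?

beta-plus decay or electron capture

ΔA = 58 − 58 = 0; ΔZ = 26 − 27 = -1.
A is unchanged and Z drops by 1 — a proton has become a neutron (β⁺ emission or electron capture).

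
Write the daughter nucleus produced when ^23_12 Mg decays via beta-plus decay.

Na-23

Beta-plus decay: mass number changes by +0, atomic number by -1.
A: 23 = 23; Z: 12 − 1 = 11.
Z = 11 is sodium, so the daughter is ^23_11 Na.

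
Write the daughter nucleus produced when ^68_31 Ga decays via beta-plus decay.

Zn-68

Beta-plus decay: mass number changes by +0, atomic number by -1.
A: 68 = 68; Z: 31 − 1 = 30.
Z = 30 is zinc, so the daughter is ^68_30 Zn.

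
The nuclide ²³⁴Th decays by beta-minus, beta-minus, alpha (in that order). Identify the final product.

Start: (A, Z) = (234, 90).
After β⁻: (234, 91).
After β⁻: (234, 92).
After α: (230, 90).
Z = 90 is thorium.

Th-230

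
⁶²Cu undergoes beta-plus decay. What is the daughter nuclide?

Beta-plus decay: mass number changes by +0, atomic number by -1.
A: 62 = 62; Z: 29 − 1 = 28.
Z = 28 is nickel, so the daughter is ⁶²Ni.

Ni-62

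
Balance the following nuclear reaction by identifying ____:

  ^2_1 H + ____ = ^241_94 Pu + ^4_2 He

Am-243

Conserve mass number: 2 + A = 241 + 4, so A = 243.
Conserve atomic number: 1 + Z = 94 + 2, so Z = 95.
Z = 95 is americium, so the species is ^243_95 Am.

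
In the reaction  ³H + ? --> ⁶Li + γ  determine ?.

He-3

Conserve mass number: 3 + A = 6 + 0, so A = 3.
Conserve atomic number: 1 + Z = 3 + 0, so Z = 2.
Z = 2 is helium, so the species is ³He.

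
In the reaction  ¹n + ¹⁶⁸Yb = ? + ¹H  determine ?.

Conserve mass number: 1 + 168 = A + 1, so A = 168.
Conserve atomic number: 0 + 70 = Z + 1, so Z = 69.
Z = 69 is thulium, so the species is ¹⁶⁸Tm.

Tm-168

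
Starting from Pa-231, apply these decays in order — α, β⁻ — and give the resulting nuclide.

Th-227

Start: (A, Z) = (231, 91).
After α: (227, 89).
After β⁻: (227, 90).
Z = 90 is thorium.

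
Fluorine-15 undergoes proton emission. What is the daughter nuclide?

Proton emission: mass number changes by -1, atomic number by -1.
A: 15 − 1 = 14; Z: 9 − 1 = 8.
Z = 8 is oxygen, so the daughter is oxygen-14.

O-14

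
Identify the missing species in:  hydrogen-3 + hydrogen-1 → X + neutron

He-3

Conserve mass number: 3 + 1 = A + 1, so A = 3.
Conserve atomic number: 1 + 1 = Z + 0, so Z = 2.
Z = 2 is helium, so the species is helium-3.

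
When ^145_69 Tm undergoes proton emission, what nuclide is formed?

Er-144

Proton emission: mass number changes by -1, atomic number by -1.
A: 145 − 1 = 144; Z: 69 − 1 = 68.
Z = 68 is erbium, so the daughter is ^144_68 Er.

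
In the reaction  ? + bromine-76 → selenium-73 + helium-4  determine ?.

proton

Conserve mass number: A + 76 = 73 + 4, so A = 1.
Conserve atomic number: Z + 35 = 34 + 2, so Z = 1.
A = 1 and Z = 1 is hydrogen-1 — a proton.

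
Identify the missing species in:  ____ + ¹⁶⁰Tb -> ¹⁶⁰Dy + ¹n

proton

Conserve mass number: A + 160 = 160 + 1, so A = 1.
Conserve atomic number: Z + 65 = 66 + 0, so Z = 1.
A = 1 and Z = 1 is ¹H — a proton.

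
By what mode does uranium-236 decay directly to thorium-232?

alpha decay

ΔA = 232 − 236 = -4; ΔZ = 90 − 92 = -2.
A drops by 4 and Z drops by 2 — the signature of alpha emission.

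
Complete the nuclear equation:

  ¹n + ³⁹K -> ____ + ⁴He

Conserve mass number: 1 + 39 = A + 4, so A = 36.
Conserve atomic number: 0 + 19 = Z + 2, so Z = 17.
Z = 17 is chlorine, so the species is ³⁶Cl.

Cl-36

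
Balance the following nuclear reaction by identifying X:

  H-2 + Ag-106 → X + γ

Cd-108

Conserve mass number: 2 + 106 = A + 0, so A = 108.
Conserve atomic number: 1 + 47 = Z + 0, so Z = 48.
Z = 48 is cadmium, so the species is Cd-108.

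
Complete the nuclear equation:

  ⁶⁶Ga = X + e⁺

Conserve mass number: 66 = A + 0, so A = 66.
Conserve atomic number: 31 = Z + 1, so Z = 30.
Z = 30 is zinc, so the species is ⁶⁶Zn.

Zn-66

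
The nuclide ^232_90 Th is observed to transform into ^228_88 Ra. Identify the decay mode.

ΔA = 228 − 232 = -4; ΔZ = 88 − 90 = -2.
A drops by 4 and Z drops by 2 — the signature of alpha emission.

alpha decay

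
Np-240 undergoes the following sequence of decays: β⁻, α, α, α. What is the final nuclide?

Start: (A, Z) = (240, 93).
After β⁻: (240, 94).
After α: (236, 92).
After α: (232, 90).
After α: (228, 88).
Z = 88 is radium.

Ra-228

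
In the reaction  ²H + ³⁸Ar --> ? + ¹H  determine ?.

Conserve mass number: 2 + 38 = A + 1, so A = 39.
Conserve atomic number: 1 + 18 = Z + 1, so Z = 18.
Z = 18 is argon, so the species is ³⁹Ar.

Ar-39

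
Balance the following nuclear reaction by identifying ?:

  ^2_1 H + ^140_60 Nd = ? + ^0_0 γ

Pm-142

Conserve mass number: 2 + 140 = A + 0, so A = 142.
Conserve atomic number: 1 + 60 = Z + 0, so Z = 61.
Z = 61 is promethium, so the species is ^142_61 Pm.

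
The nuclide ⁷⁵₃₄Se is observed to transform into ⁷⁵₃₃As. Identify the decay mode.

beta-plus decay or electron capture

ΔA = 75 − 75 = 0; ΔZ = 33 − 34 = -1.
A is unchanged and Z drops by 1 — a proton has become a neutron (β⁺ emission or electron capture).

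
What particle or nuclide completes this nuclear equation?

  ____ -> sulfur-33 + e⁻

Conserve mass number: A = 33 + 0, so A = 33.
Conserve atomic number: Z = 16 − 1, so Z = 15.
Z = 15 is phosphorus, so the species is phosphorus-33.

P-33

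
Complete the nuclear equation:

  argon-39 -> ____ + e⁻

K-39

Conserve mass number: 39 = A + 0, so A = 39.
Conserve atomic number: 18 = Z − 1, so Z = 19.
Z = 19 is potassium, so the species is potassium-39.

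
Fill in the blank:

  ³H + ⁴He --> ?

Conserve mass number: 3 + 4 = A, so A = 7.
Conserve atomic number: 1 + 2 = Z, so Z = 3.
Z = 3 is lithium, so the species is ⁷Li.

Li-7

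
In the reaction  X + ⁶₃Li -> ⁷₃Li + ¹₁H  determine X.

deuteron

Conserve mass number: A + 6 = 7 + 1, so A = 2.
Conserve atomic number: Z + 3 = 3 + 1, so Z = 1.
A = 2 and Z = 1 is ²₁H — a deuteron.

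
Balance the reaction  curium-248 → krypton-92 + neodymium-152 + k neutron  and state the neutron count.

4

Conserve mass number: 248 = 92 + 152 + k, so k = 248 − 244 = 4.
Check atomic number: 96 = 36 + 60 + 0 = 96. ✓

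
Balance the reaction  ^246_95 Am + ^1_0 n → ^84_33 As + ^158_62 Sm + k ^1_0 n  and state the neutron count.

5

Conserve mass number: 247 = 84 + 158 + k, so k = 247 − 242 = 5.
Check atomic number: 95 = 33 + 62 + 0 = 95. ✓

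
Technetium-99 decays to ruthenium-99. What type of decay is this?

ΔA = 99 − 99 = 0; ΔZ = 44 − 43 = +1.
A is unchanged and Z rises by 1 — a neutron has become a proton (β⁻ decay).

beta-minus decay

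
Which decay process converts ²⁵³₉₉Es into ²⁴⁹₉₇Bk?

alpha decay

ΔA = 249 − 253 = -4; ΔZ = 97 − 99 = -2.
A drops by 4 and Z drops by 2 — the signature of alpha emission.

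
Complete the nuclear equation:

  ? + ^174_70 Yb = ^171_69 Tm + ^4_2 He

Conserve mass number: A + 174 = 171 + 4, so A = 1.
Conserve atomic number: Z + 70 = 69 + 2, so Z = 1.
A = 1 and Z = 1 is ^1_1 H — a proton.

proton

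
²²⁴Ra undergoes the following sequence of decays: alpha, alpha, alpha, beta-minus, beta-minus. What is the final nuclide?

Start: (A, Z) = (224, 88).
After α: (220, 86).
After α: (216, 84).
After α: (212, 82).
After β⁻: (212, 83).
After β⁻: (212, 84).
Z = 84 is polonium.

Po-212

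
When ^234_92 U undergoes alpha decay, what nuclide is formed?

Alpha decay: mass number changes by -4, atomic number by -2.
A: 234 − 4 = 230; Z: 92 − 2 = 90.
Z = 90 is thorium, so the daughter is ^230_90 Th.

Th-230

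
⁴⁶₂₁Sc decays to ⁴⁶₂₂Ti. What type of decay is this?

ΔA = 46 − 46 = 0; ΔZ = 22 − 21 = +1.
A is unchanged and Z rises by 1 — a neutron has become a proton (β⁻ decay).

beta-minus decay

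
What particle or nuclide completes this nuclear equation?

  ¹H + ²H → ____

He-3

Conserve mass number: 1 + 2 = A, so A = 3.
Conserve atomic number: 1 + 1 = Z, so Z = 2.
Z = 2 is helium, so the species is ³He.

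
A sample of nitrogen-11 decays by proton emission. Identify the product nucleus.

Proton emission: mass number changes by -1, atomic number by -1.
A: 11 − 1 = 10; Z: 7 − 1 = 6.
Z = 6 is carbon, so the daughter is carbon-10.

C-10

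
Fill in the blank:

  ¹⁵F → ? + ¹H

Conserve mass number: 15 = A + 1, so A = 14.
Conserve atomic number: 9 = Z + 1, so Z = 8.
Z = 8 is oxygen, so the species is ¹⁴O.

O-14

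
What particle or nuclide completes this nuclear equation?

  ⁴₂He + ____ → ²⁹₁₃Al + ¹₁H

Conserve mass number: 4 + A = 29 + 1, so A = 26.
Conserve atomic number: 2 + Z = 13 + 1, so Z = 12.
Z = 12 is magnesium, so the species is ²⁶₁₂Mg.

Mg-26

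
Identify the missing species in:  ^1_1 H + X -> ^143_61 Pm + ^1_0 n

Nd-143

Conserve mass number: 1 + A = 143 + 1, so A = 143.
Conserve atomic number: 1 + Z = 61 + 0, so Z = 60.
Z = 60 is neodymium, so the species is ^143_60 Nd.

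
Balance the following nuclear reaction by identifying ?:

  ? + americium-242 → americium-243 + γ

neutron

Conserve mass number: A + 242 = 243 + 0, so A = 1.
Conserve atomic number: Z + 95 = 95 + 0, so Z = 0.
A = 1 and Z = 0 is neutron — a neutron.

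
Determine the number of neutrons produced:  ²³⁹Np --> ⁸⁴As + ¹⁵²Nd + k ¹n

3

Conserve mass number: 239 = 84 + 152 + k, so k = 239 − 236 = 3.
Check atomic number: 93 = 33 + 60 + 0 = 93. ✓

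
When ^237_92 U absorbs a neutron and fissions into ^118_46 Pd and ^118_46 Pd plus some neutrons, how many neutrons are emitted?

2

Conserve mass number: 238 = 118 + 118 + k, so k = 238 − 236 = 2.
Check atomic number: 92 = 46 + 46 + 0 = 92. ✓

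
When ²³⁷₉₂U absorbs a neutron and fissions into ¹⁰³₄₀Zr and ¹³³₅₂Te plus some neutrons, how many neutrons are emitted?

Conserve mass number: 238 = 103 + 133 + k, so k = 238 − 236 = 2.
Check atomic number: 92 = 40 + 52 + 0 = 92. ✓

2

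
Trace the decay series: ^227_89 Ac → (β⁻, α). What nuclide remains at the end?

Ra-223

Start: (A, Z) = (227, 89).
After β⁻: (227, 90).
After α: (223, 88).
Z = 88 is radium.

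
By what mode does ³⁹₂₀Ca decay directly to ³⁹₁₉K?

beta-plus decay or electron capture

ΔA = 39 − 39 = 0; ΔZ = 19 − 20 = -1.
A is unchanged and Z drops by 1 — a proton has become a neutron (β⁺ emission or electron capture).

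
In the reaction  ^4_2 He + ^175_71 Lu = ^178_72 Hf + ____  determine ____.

Conserve mass number: 4 + 175 = 178 + A, so A = 1.
Conserve atomic number: 2 + 71 = 72 + Z, so Z = 1.
A = 1 and Z = 1 is ^1_1 H — a proton.

proton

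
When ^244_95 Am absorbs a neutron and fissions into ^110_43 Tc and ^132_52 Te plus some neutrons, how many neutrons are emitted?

3

Conserve mass number: 245 = 110 + 132 + k, so k = 245 − 242 = 3.
Check atomic number: 95 = 43 + 52 + 0 = 95. ✓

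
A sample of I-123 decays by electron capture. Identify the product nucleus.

Electron capture: mass number changes by +0, atomic number by -1.
A: 123 = 123; Z: 53 − 1 = 52.
Z = 52 is tellurium, so the daughter is Te-123.

Te-123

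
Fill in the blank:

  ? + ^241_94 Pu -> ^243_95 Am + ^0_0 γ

Conserve mass number: A + 241 = 243 + 0, so A = 2.
Conserve atomic number: Z + 94 = 95 + 0, so Z = 1.
A = 2 and Z = 1 is ^2_1 H — a deuteron.

deuteron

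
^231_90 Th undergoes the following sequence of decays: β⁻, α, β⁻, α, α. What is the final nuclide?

Start: (A, Z) = (231, 90).
After β⁻: (231, 91).
After α: (227, 89).
After β⁻: (227, 90).
After α: (223, 88).
After α: (219, 86).
Z = 86 is radon.

Rn-219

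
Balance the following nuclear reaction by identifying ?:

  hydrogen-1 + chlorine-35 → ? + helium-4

Conserve mass number: 1 + 35 = A + 4, so A = 32.
Conserve atomic number: 1 + 17 = Z + 2, so Z = 16.
Z = 16 is sulfur, so the species is sulfur-32.

S-32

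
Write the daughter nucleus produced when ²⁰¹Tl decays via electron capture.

Electron capture: mass number changes by +0, atomic number by -1.
A: 201 = 201; Z: 81 − 1 = 80.
Z = 80 is mercury, so the daughter is ²⁰¹Hg.

Hg-201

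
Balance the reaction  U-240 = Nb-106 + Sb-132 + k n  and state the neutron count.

Conserve mass number: 240 = 106 + 132 + k, so k = 240 − 238 = 2.
Check atomic number: 92 = 41 + 51 + 0 = 92. ✓

2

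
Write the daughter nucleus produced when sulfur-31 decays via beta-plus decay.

Beta-plus decay: mass number changes by +0, atomic number by -1.
A: 31 = 31; Z: 16 − 1 = 15.
Z = 15 is phosphorus, so the daughter is phosphorus-31.

P-31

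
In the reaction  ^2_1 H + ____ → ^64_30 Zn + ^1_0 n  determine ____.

Cu-63

Conserve mass number: 2 + A = 64 + 1, so A = 63.
Conserve atomic number: 1 + Z = 30 + 0, so Z = 29.
Z = 29 is copper, so the species is ^63_29 Cu.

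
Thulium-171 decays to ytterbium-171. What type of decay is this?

beta-minus decay

ΔA = 171 − 171 = 0; ΔZ = 70 − 69 = +1.
A is unchanged and Z rises by 1 — a neutron has become a proton (β⁻ decay).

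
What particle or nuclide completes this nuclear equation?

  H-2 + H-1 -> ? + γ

He-3

Conserve mass number: 2 + 1 = A + 0, so A = 3.
Conserve atomic number: 1 + 1 = Z + 0, so Z = 2.
Z = 2 is helium, so the species is He-3.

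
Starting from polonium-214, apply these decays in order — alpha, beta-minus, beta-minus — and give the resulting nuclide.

Po-210

Start: (A, Z) = (214, 84).
After α: (210, 82).
After β⁻: (210, 83).
After β⁻: (210, 84).
Z = 84 is polonium.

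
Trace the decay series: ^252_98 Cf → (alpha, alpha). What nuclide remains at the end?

Pu-244

Start: (A, Z) = (252, 98).
After α: (248, 96).
After α: (244, 94).
Z = 94 is plutonium.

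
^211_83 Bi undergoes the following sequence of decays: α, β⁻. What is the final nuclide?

Start: (A, Z) = (211, 83).
After α: (207, 81).
After β⁻: (207, 82).
Z = 82 is lead.

Pb-207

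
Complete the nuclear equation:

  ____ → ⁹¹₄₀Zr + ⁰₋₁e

Y-91

Conserve mass number: A = 91 + 0, so A = 91.
Conserve atomic number: Z = 40 − 1, so Z = 39.
Z = 39 is yttrium, so the species is ⁹¹₃₉Y.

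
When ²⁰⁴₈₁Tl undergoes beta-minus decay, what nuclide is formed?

Beta-minus decay: mass number changes by +0, atomic number by +1.
A: 204 = 204; Z: 81 + 1 = 82.
Z = 82 is lead, so the daughter is ²⁰⁴₈₂Pb.

Pb-204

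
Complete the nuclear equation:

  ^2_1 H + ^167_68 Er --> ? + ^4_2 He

Conserve mass number: 2 + 167 = A + 4, so A = 165.
Conserve atomic number: 1 + 68 = Z + 2, so Z = 67.
Z = 67 is holmium, so the species is ^165_67 Ho.

Ho-165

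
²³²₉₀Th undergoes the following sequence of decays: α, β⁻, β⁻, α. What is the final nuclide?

Ra-224

Start: (A, Z) = (232, 90).
After α: (228, 88).
After β⁻: (228, 89).
After β⁻: (228, 90).
After α: (224, 88).
Z = 88 is radium.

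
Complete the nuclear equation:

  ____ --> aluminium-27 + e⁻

Conserve mass number: A = 27 + 0, so A = 27.
Conserve atomic number: Z = 13 − 1, so Z = 12.
Z = 12 is magnesium, so the species is magnesium-27.

Mg-27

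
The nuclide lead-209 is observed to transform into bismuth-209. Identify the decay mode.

beta-minus decay

ΔA = 209 − 209 = 0; ΔZ = 83 − 82 = +1.
A is unchanged and Z rises by 1 — a neutron has become a proton (β⁻ decay).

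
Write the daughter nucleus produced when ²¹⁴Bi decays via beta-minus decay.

Po-214

Beta-minus decay: mass number changes by +0, atomic number by +1.
A: 214 = 214; Z: 83 + 1 = 84.
Z = 84 is polonium, so the daughter is ²¹⁴Po.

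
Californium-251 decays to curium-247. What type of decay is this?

ΔA = 247 − 251 = -4; ΔZ = 96 − 98 = -2.
A drops by 4 and Z drops by 2 — the signature of alpha emission.

alpha decay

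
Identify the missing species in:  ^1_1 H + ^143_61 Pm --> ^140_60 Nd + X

Conserve mass number: 1 + 143 = 140 + A, so A = 4.
Conserve atomic number: 1 + 61 = 60 + Z, so Z = 2.
A = 4 and Z = 2 is ^4_2 He — an alpha particle.

alpha particle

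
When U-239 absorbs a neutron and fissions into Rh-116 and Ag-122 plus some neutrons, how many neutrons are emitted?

2

Conserve mass number: 240 = 116 + 122 + k, so k = 240 − 238 = 2.
Check atomic number: 92 = 45 + 47 + 0 = 92. ✓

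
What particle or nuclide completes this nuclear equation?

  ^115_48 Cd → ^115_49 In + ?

Conserve mass number: 115 = 115 + A, so A = 0.
Conserve atomic number: 48 = 49 + Z, so Z = -1.
A = 0 and Z = -1 is ^0_-1 e — a beta-minus particle.

beta-minus particle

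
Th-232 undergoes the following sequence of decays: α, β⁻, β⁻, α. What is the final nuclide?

Start: (A, Z) = (232, 90).
After α: (228, 88).
After β⁻: (228, 89).
After β⁻: (228, 90).
After α: (224, 88).
Z = 88 is radium.

Ra-224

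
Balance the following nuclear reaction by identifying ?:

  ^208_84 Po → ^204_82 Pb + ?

alpha particle

Conserve mass number: 208 = 204 + A, so A = 4.
Conserve atomic number: 84 = 82 + Z, so Z = 2.
A = 4 and Z = 2 is ^4_2 He — an alpha particle.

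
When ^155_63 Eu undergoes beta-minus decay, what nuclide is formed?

Gd-155

Beta-minus decay: mass number changes by +0, atomic number by +1.
A: 155 = 155; Z: 63 + 1 = 64.
Z = 64 is gadolinium, so the daughter is ^155_64 Gd.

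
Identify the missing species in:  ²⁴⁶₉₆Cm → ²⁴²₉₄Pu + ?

alpha particle

Conserve mass number: 246 = 242 + A, so A = 4.
Conserve atomic number: 96 = 94 + Z, so Z = 2.
A = 4 and Z = 2 is ⁴₂He — an alpha particle.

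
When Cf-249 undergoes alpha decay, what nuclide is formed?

Alpha decay: mass number changes by -4, atomic number by -2.
A: 249 − 4 = 245; Z: 98 − 2 = 96.
Z = 96 is curium, so the daughter is Cm-245.

Cm-245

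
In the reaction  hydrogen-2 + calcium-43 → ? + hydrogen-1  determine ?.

Conserve mass number: 2 + 43 = A + 1, so A = 44.
Conserve atomic number: 1 + 20 = Z + 1, so Z = 20.
Z = 20 is calcium, so the species is calcium-44.

Ca-44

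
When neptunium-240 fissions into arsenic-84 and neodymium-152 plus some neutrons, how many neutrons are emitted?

Conserve mass number: 240 = 84 + 152 + k, so k = 240 − 236 = 4.
Check atomic number: 93 = 33 + 60 + 0 = 93. ✓

4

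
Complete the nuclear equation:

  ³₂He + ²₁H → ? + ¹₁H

Conserve mass number: 3 + 2 = A + 1, so A = 4.
Conserve atomic number: 2 + 1 = Z + 1, so Z = 2.
A = 4 and Z = 2 is ⁴₂He — an alpha particle.

He-4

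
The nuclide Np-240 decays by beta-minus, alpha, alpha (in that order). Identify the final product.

Th-232

Start: (A, Z) = (240, 93).
After β⁻: (240, 94).
After α: (236, 92).
After α: (232, 90).
Z = 90 is thorium.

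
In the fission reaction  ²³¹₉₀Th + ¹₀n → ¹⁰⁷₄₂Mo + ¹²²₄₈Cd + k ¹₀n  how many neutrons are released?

3

Conserve mass number: 232 = 107 + 122 + k, so k = 232 − 229 = 3.
Check atomic number: 90 = 42 + 48 + 0 = 90. ✓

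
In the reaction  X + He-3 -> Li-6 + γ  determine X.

triton

Conserve mass number: A + 3 = 6 + 0, so A = 3.
Conserve atomic number: Z + 2 = 3 + 0, so Z = 1.
A = 3 and Z = 1 is H-3 — a triton.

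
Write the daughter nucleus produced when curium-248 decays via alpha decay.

Alpha decay: mass number changes by -4, atomic number by -2.
A: 248 − 4 = 244; Z: 96 − 2 = 94.
Z = 94 is plutonium, so the daughter is plutonium-244.

Pu-244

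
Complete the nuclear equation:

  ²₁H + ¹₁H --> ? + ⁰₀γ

Conserve mass number: 2 + 1 = A + 0, so A = 3.
Conserve atomic number: 1 + 1 = Z + 0, so Z = 2.
Z = 2 is helium, so the species is ³₂He.

He-3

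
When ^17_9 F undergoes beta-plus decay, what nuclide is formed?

Beta-plus decay: mass number changes by +0, atomic number by -1.
A: 17 = 17; Z: 9 − 1 = 8.
Z = 8 is oxygen, so the daughter is ^17_8 O.

O-17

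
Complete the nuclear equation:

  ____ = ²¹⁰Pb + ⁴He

Conserve mass number: A = 210 + 4, so A = 214.
Conserve atomic number: Z = 82 + 2, so Z = 84.
Z = 84 is polonium, so the species is ²¹⁴Po.

Po-214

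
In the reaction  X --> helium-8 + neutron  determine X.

Conserve mass number: A = 8 + 1, so A = 9.
Conserve atomic number: Z = 2 + 0, so Z = 2.
Z = 2 is helium, so the species is helium-9.

He-9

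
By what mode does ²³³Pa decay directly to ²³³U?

beta-minus decay

ΔA = 233 − 233 = 0; ΔZ = 92 − 91 = +1.
A is unchanged and Z rises by 1 — a neutron has become a proton (β⁻ decay).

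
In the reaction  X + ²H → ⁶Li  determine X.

alpha particle

Conserve mass number: A + 2 = 6, so A = 4.
Conserve atomic number: Z + 1 = 3, so Z = 2.
A = 4 and Z = 2 is ⁴He — an alpha particle.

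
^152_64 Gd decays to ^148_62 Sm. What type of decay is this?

ΔA = 148 − 152 = -4; ΔZ = 62 − 64 = -2.
A drops by 4 and Z drops by 2 — the signature of alpha emission.

alpha decay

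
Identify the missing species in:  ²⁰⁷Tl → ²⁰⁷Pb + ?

beta-minus particle

Conserve mass number: 207 = 207 + A, so A = 0.
Conserve atomic number: 81 = 82 + Z, so Z = -1.
A = 0 and Z = -1 is e⁻ — a beta-minus particle.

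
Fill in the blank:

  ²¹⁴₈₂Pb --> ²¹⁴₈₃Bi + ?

Conserve mass number: 214 = 214 + A, so A = 0.
Conserve atomic number: 82 = 83 + Z, so Z = -1.
A = 0 and Z = -1 is ⁰₋₁e — a beta-minus particle.

beta-minus particle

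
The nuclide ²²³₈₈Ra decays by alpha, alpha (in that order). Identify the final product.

Po-215

Start: (A, Z) = (223, 88).
After α: (219, 86).
After α: (215, 84).
Z = 84 is polonium.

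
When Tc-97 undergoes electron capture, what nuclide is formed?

Electron capture: mass number changes by +0, atomic number by -1.
A: 97 = 97; Z: 43 − 1 = 42.
Z = 42 is molybdenum, so the daughter is Mo-97.

Mo-97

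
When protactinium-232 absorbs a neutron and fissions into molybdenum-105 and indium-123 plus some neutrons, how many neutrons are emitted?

5

Conserve mass number: 233 = 105 + 123 + k, so k = 233 − 228 = 5.
Check atomic number: 91 = 42 + 49 + 0 = 91. ✓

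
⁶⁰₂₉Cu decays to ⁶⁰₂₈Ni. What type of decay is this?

ΔA = 60 − 60 = 0; ΔZ = 28 − 29 = -1.
A is unchanged and Z drops by 1 — a proton has become a neutron (β⁺ emission or electron capture).

beta-plus decay or electron capture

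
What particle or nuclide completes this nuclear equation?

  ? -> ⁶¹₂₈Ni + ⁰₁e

Cu-61

Conserve mass number: A = 61 + 0, so A = 61.
Conserve atomic number: Z = 28 + 1, so Z = 29.
Z = 29 is copper, so the species is ⁶¹₂₉Cu.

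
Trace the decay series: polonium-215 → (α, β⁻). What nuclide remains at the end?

Start: (A, Z) = (215, 84).
After α: (211, 82).
After β⁻: (211, 83).
Z = 83 is bismuth.

Bi-211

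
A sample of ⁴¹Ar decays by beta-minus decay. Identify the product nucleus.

K-41

Beta-minus decay: mass number changes by +0, atomic number by +1.
A: 41 = 41; Z: 18 + 1 = 19.
Z = 19 is potassium, so the daughter is ⁴¹K.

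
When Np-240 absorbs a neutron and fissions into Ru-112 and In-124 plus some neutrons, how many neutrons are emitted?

5

Conserve mass number: 241 = 112 + 124 + k, so k = 241 − 236 = 5.
Check atomic number: 93 = 44 + 49 + 0 = 93. ✓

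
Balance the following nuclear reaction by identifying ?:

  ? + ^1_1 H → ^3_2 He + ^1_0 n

Conserve mass number: A + 1 = 3 + 1, so A = 3.
Conserve atomic number: Z + 1 = 2 + 0, so Z = 1.
A = 3 and Z = 1 is ^3_1 H — a triton.

triton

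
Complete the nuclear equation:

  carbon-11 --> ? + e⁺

Conserve mass number: 11 = A + 0, so A = 11.
Conserve atomic number: 6 = Z + 1, so Z = 5.
Z = 5 is boron, so the species is boron-11.

B-11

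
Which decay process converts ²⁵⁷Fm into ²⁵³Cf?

ΔA = 253 − 257 = -4; ΔZ = 98 − 100 = -2.
A drops by 4 and Z drops by 2 — the signature of alpha emission.

alpha decay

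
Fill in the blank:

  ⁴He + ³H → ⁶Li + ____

Conserve mass number: 4 + 3 = 6 + A, so A = 1.
Conserve atomic number: 2 + 1 = 3 + Z, so Z = 0.
A = 1 and Z = 0 is ¹n — a neutron.

neutron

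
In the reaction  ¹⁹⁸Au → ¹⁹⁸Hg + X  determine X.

Conserve mass number: 198 = 198 + A, so A = 0.
Conserve atomic number: 79 = 80 + Z, so Z = -1.
A = 0 and Z = -1 is e⁻ — a beta-minus particle.

beta-minus particle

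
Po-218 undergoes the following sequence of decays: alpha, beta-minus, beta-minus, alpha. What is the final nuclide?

Pb-210

Start: (A, Z) = (218, 84).
After α: (214, 82).
After β⁻: (214, 83).
After β⁻: (214, 84).
After α: (210, 82).
Z = 82 is lead.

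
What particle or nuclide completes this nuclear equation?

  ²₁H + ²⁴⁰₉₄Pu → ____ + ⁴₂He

Np-238

Conserve mass number: 2 + 240 = A + 4, so A = 238.
Conserve atomic number: 1 + 94 = Z + 2, so Z = 93.
Z = 93 is neptunium, so the species is ²³⁸₉₃Np.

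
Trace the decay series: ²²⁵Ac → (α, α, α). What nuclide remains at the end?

Bi-213

Start: (A, Z) = (225, 89).
After α: (221, 87).
After α: (217, 85).
After α: (213, 83).
Z = 83 is bismuth.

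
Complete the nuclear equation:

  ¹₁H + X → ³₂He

Conserve mass number: 1 + A = 3, so A = 2.
Conserve atomic number: 1 + Z = 2, so Z = 1.
A = 2 and Z = 1 is ²₁H — a deuteron.

deuteron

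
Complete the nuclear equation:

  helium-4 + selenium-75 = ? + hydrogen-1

Conserve mass number: 4 + 75 = A + 1, so A = 78.
Conserve atomic number: 2 + 34 = Z + 1, so Z = 35.
Z = 35 is bromine, so the species is bromine-78.

Br-78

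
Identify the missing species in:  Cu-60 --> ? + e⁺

Conserve mass number: 60 = A + 0, so A = 60.
Conserve atomic number: 29 = Z + 1, so Z = 28.
Z = 28 is nickel, so the species is Ni-60.

Ni-60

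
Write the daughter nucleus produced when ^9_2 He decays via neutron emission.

He-8

Neutron emission: mass number changes by -1, atomic number by +0.
A: 9 − 1 = 8; Z: 2 = 2.
Z = 2 is helium, so the daughter is ^8_2 He.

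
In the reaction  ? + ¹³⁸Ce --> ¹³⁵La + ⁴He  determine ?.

Conserve mass number: A + 138 = 135 + 4, so A = 1.
Conserve atomic number: Z + 58 = 57 + 2, so Z = 1.
A = 1 and Z = 1 is ¹H — a proton.

proton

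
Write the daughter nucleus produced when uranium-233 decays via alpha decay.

Th-229

Alpha decay: mass number changes by -4, atomic number by -2.
A: 233 − 4 = 229; Z: 92 − 2 = 90.
Z = 90 is thorium, so the daughter is thorium-229.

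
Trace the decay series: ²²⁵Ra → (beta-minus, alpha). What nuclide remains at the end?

Start: (A, Z) = (225, 88).
After β⁻: (225, 89).
After α: (221, 87).
Z = 87 is francium.

Fr-221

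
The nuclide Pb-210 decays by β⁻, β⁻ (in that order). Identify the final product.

Start: (A, Z) = (210, 82).
After β⁻: (210, 83).
After β⁻: (210, 84).
Z = 84 is polonium.

Po-210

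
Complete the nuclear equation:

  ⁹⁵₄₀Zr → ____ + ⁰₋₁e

Nb-95

Conserve mass number: 95 = A + 0, so A = 95.
Conserve atomic number: 40 = Z − 1, so Z = 41.
Z = 41 is niobium, so the species is ⁹⁵₄₁Nb.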